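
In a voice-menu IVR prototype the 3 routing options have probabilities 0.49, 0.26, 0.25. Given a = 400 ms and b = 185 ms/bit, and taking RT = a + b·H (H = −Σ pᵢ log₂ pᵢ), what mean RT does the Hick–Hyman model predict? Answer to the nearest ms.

H = 0.49·log₂(1/0.49) + 0.26·log₂(1/0.26) + 0.25·log₂(1/0.25) = 1.5096 bits.
RT = 400 + 185 × 1.5096 = 679.27 ms.

679 ms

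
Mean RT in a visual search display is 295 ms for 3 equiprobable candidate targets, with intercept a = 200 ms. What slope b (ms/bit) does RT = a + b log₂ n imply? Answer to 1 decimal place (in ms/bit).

59.9 ms/bit

3 alternatives carry log₂ 3 = 1.5850 bits; the choice cost is 295 − 200 = 95 ms, so b = 95/1.5850 = 59.938 ms/bit.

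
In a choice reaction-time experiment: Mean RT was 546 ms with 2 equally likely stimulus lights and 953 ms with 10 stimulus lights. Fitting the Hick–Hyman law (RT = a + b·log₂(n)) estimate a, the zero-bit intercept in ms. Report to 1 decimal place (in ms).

370.7 ms

The slope on a log₂ axis is (953 − 546) / (3.3219 − 1) = 175.285 ms/bit.
Intercept: a = 546 − 175.285·log₂(2) = 370.715 ms.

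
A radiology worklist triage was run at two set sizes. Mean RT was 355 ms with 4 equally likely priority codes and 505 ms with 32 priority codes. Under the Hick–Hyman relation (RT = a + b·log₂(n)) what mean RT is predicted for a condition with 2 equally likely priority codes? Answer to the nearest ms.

305 ms

Solve the two-equation system in a and b:
  b = (505 − 355) / (log₂ 32 − log₂ 4) = 150 / (5 − 2) = 50 ms/bit
  a = 355 − 50 × 2 = 255 ms
Then RT(2) = 255 + 50 × log₂ 2 = 255 + 50 × 1 ≈ 305.000 ms.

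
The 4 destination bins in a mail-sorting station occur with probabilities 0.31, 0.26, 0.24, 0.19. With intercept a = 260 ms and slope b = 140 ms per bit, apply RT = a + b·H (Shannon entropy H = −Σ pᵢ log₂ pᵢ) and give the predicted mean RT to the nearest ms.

H = 0.31·log₂(1/0.31) + 0.26·log₂(1/0.26) + 0.24·log₂(1/0.24) + 0.19·log₂(1/0.19) = 1.9784 bits.
RT = 260 + 140 × 1.9784 = 536.98 ms.

537 ms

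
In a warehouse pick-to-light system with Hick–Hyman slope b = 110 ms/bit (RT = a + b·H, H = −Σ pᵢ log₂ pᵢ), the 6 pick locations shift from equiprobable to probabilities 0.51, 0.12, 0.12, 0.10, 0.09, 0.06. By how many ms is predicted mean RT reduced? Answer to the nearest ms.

Equiprobable entropy H₀ = log₂ 6 = 2.5850 bits.
Skewed entropy H = −Σ pᵢ log₂ pᵢ = 2.1179 bits.
ΔRT = b·(H₀ − H) = 110 × 0.4670 = 51.37 ms.

51 ms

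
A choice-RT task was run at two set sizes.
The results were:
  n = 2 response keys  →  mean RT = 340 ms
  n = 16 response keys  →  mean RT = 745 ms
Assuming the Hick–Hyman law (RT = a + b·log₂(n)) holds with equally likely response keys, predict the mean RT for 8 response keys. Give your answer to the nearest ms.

610 ms

With log₂ n on the abscissa the relation is linear; from the two conditions:
  b = (745 − 340) / (log₂ 16 − log₂ 2) = 405 / (4 − 1) = 135 ms/bit
  a = 340 − 135 × 1 = 205 ms
Then RT(8) = 205 + 135 × log₂ 8 = 205 + 135 × 3 ≈ 610.000 ms.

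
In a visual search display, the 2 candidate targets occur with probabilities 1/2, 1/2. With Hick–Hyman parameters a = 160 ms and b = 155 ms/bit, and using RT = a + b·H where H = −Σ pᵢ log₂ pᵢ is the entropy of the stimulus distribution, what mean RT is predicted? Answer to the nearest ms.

H = −Σ pᵢ log₂ pᵢ = 0.5·1 + 0.5·1 = 1.000 bits.
RT = 160 + 155 × 1.000 = 315.00 ms.

315 ms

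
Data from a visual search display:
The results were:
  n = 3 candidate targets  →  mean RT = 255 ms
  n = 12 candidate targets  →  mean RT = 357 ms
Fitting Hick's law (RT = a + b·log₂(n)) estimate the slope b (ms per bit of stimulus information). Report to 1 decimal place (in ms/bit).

The slope on a log₂ axis is (357 − 255) / (3.5850 − 1.5850) = 51.000 ms/bit.

51.0 ms/bit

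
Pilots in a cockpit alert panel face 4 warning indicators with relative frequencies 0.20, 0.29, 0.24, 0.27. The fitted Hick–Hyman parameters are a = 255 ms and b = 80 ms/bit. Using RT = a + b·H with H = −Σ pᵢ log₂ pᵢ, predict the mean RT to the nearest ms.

414 ms

H = 0.20·log₂(1/0.20) + 0.29·log₂(1/0.29) + 0.24·log₂(1/0.24) + 0.27·log₂(1/0.27) = 1.9864 bits.
RT = 255 + 80 × 1.9864 = 413.92 ms.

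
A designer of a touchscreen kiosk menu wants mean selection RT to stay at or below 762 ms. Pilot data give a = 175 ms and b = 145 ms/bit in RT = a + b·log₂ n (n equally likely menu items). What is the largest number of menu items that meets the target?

Set 175 + 145·log₂ n ≤ 762 → log₂ n ≤ (762 − 175)/145 = 4.0483.
So n ≤ 2^4.0483 = 16.544; the largest integer n is 16.

16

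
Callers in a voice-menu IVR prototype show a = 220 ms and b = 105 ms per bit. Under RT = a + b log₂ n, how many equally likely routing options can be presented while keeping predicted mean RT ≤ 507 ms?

Set 220 + 105·log₂ n ≤ 507 → log₂ n ≤ (507 − 220)/105 = 2.7333.
So n ≤ 2^2.7333 = 6.650; the largest integer n is 6.

6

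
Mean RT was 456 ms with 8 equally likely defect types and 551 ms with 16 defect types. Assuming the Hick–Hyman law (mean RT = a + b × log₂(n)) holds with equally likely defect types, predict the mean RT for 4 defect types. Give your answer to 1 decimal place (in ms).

361.0 ms

Fit slope and intercept:
  b = (551 − 456) / (log₂ 16 − log₂ 8) = 95 / (4 − 3) = 95.000 ms/bit
  a = 456 − 95.000 × 3 = 171.000 ms
Then RT(4) = 171.000 + 95.000 × log₂ 4 = 171.000 + 95.000 × 2 ≈ 361.000 ms.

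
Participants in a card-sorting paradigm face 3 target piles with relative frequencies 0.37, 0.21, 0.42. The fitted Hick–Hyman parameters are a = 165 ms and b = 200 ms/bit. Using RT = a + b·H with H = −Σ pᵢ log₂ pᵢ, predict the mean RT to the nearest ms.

Entropy contributions −pᵢ log₂ pᵢ: 0.5307, 0.4728, 0.5256; sum H = 1.5292 bits.
RT = a + bH = 165 + 200·1.5292 = 470.84 ms.

471 ms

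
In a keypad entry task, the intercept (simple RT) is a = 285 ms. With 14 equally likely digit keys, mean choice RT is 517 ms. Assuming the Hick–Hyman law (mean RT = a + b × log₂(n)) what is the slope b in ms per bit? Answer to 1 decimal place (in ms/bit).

14 alternatives carry log₂ 14 = 3.8074 bits; the choice cost is 517 − 285 = 232 ms, so b = 232/3.8074 = 60.935 ms/bit.

60.9 ms/bit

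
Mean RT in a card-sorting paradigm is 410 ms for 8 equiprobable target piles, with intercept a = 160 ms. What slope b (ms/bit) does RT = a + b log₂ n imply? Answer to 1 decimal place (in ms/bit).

83.3 ms/bit

8 alternatives carry log₂ 8 = 3 bits; the choice cost is 410 − 160 = 250 ms, so b = 250/3 = 83.333 ms/bit.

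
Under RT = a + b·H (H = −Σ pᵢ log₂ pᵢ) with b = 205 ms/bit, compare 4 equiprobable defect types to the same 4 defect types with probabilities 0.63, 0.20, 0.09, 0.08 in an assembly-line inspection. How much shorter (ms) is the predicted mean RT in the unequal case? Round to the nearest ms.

Equiprobable entropy H₀ = log₂ 4 = 2.0000 bits.
Skewed entropy H = −Σ pᵢ log₂ pᵢ = 1.4885 bits.
ΔRT = b·(H₀ − H) = 205 × 0.5115 = 104.86 ms.

105 ms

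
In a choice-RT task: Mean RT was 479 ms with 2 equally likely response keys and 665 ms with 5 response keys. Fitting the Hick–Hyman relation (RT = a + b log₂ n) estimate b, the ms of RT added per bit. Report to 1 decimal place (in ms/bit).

140.7 ms/bit

b = (RT₂ − RT₁)/(log₂ n₂ − log₂ n₁) = (665 − 479)/(2.3219 − 1) = 140.704 ms/bit.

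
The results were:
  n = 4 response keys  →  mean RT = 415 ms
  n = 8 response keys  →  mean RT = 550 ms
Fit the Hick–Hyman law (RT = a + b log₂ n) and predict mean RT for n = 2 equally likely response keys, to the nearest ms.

280 ms

Solve the two-equation system in a and b:
  b = (550 − 415) / (log₂ 8 − log₂ 4) = 135 / (3 − 2) = 135 ms/bit
  a = 415 − 135 × 2 = 145 ms
Then RT(2) = 145 + 135 × log₂ 2 = 145 + 135 × 1 ≈ 280.000 ms.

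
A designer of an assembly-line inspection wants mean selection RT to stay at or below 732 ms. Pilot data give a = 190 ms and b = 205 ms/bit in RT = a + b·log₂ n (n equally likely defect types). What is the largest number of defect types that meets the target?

6

205·log₂ n ≤ 732 − 190 = 542, giving log₂ n ≤ 2.6439 and n ≤ 6.250. The largest whole number is 6.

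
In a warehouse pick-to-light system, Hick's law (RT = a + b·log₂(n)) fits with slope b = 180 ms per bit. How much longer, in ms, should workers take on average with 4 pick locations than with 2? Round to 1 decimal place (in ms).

Only the slope matters, since a is common to both: ΔRT = b·log₂(n₂/n₁).
log₂(4) − log₂(2) = log₂(4/2) = log₂(2) = 1.
ΔRT = 180 × 1.0000 = 180.000 ms.

180.0 ms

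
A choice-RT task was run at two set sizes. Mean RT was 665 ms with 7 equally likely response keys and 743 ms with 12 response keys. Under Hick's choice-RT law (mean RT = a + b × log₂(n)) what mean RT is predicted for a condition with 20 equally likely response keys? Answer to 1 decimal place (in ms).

816.9 ms

Solve the two-equation system in a and b:
  b = (743 − 665) / (log₂ 12 − log₂ 7) = 78 / (3.5850 − 2.8074) = 100.308 ms/bit
  a = 665 − 100.308 × 2.8074 = 383.401 ms
Then RT(20) = 383.401 + 100.308 × log₂ 20 = 383.401 + 100.308 × 4.3219 ≈ 816.923 ms.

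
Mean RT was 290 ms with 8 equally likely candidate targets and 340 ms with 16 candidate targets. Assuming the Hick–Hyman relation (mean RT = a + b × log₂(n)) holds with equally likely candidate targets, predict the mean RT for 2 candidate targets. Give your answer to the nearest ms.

Fit slope and intercept:
  b = (340 − 290) / (log₂ 16 − log₂ 8) = 50 / (4 − 3) = 50 ms/bit
  a = 290 − 50 × 3 = 140 ms
Then RT(2) = 140 + 50 × log₂ 2 = 140 + 50 × 1 ≈ 190.000 ms.

190 ms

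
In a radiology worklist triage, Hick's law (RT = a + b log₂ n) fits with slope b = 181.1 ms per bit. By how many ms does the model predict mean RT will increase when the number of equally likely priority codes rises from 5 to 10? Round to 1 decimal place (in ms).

The intercept a cancels: ΔRT = b·(log₂ n₂ − log₂ n₁) = b·log₂(n₂/n₁).
log₂(10) − log₂(5) = log₂(10/5) = log₂(2) = 1.
ΔRT = 181.1 × 1.0000 = 181.100 ms.

181.1 ms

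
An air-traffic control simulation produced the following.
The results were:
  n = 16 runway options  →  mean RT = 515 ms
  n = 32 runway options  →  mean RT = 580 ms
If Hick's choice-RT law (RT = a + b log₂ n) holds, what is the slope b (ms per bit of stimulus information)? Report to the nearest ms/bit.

The slope on a log₂ axis is (580 − 515) / (5 − 4) = 65 ms/bit.

65 ms/bit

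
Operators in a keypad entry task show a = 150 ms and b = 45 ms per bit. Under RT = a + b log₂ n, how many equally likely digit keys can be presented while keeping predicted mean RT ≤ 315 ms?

12

45·log₂ n ≤ 315 − 150 = 165, giving log₂ n ≤ 3.6667 and n ≤ 12.699. The largest whole number is 12.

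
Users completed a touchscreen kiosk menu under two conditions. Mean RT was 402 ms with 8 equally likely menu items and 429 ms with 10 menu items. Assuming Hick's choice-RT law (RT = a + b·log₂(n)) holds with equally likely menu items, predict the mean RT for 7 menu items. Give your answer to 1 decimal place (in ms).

385.8 ms

Solve the two-equation system in a and b:
  b = (429 − 402) / (log₂ 10 − log₂ 8) = 27 / (3.3219 − 3) = 83.870 ms/bit
  a = 402 − 83.870 × 3 = 150.391 ms
Then RT(7) = 150.391 + 83.870 × log₂ 7 = 150.391 + 83.870 × 2.8074 ≈ 385.843 ms.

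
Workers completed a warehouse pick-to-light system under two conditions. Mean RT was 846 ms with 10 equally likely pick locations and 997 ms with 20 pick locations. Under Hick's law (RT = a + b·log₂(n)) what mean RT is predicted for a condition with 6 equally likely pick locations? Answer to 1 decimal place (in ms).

734.7 ms

Solve the two-equation system in a and b:
  b = (997 − 846) / (log₂ 20 − log₂ 10) = 151 / (4.3219 − 3.3219) = 151.000 ms/bit
  a = 846 − 151.000 × 3.3219 = 344.389 ms
Then RT(6) = 344.389 + 151.000 × log₂ 6 = 344.389 + 151.000 × 2.5850 ≈ 734.718 ms.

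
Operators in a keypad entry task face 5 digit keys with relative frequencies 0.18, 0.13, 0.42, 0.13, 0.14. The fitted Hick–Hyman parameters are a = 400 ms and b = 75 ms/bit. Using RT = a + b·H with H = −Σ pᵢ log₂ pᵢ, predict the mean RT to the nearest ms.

560 ms

Entropy contributions −pᵢ log₂ pᵢ: 0.4453, 0.3826, 0.5256, 0.3826, 0.3971; sum H = 2.1334 bits.
RT = a + bH = 400 + 75·2.1334 = 560.00 ms.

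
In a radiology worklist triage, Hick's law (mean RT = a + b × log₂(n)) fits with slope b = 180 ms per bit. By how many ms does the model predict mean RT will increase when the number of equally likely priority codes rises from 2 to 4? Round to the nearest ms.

ΔRT = (a + b log₂ n₂) − (a + b log₂ n₁) = b·(log₂ n₂ − log₂ n₁).
log₂(4) − log₂(2) = log₂(4/2) = log₂(2) = 1.
ΔRT = 180 × 1.0000 = 180.000 ms.

180 ms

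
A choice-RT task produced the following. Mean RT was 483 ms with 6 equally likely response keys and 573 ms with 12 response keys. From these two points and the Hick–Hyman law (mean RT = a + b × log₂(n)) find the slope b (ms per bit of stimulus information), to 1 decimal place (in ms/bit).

90.0 ms/bit

b = (RT₂ − RT₁)/(log₂ n₂ − log₂ n₁) = (573 − 483)/(3.5850 − 2.5850) = 90.000 ms/bit.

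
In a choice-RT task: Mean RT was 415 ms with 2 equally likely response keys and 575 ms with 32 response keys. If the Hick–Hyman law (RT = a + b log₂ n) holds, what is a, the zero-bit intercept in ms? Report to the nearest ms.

b = (RT₂ − RT₁)/(log₂ n₂ − log₂ n₁) = (575 − 415)/(5 − 1) = 40 ms/bit.
a = RT₁ − b·log₂ n₁ = 415 − 40 × 1 = 375.000 ms.

375 ms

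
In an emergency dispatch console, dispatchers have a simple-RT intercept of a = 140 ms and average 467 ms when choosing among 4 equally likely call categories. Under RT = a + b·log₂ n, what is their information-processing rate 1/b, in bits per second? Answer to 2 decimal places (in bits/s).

6.12 bits/s

Choice component = 467 − 140 = 327 ms over log₂(4) = 2 bits.
b = 327 / 2 = 163.500 ms/bit, so 1/b = 6.116 bits/s.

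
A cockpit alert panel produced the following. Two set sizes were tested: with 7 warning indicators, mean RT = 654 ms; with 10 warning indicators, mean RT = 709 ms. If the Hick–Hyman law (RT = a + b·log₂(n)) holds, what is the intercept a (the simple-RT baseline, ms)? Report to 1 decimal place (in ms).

353.9 ms

b = (RT₂ − RT₁)/(log₂ n₂ − log₂ n₁) = (709 − 654)/(3.3219 − 2.8074) = 106.885 ms/bit.
Intercept: a = 654 − 106.885·log₂(7) = 353.937 ms.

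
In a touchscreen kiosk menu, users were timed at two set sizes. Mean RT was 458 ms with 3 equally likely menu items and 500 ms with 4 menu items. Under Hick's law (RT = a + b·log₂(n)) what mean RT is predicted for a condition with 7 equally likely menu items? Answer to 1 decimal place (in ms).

Fit slope and intercept:
  b = (500 − 458) / (log₂ 4 − log₂ 3) = 42 / (2 − 1.5850) = 101.196 ms/bit
  a = 458 − 101.196 × 1.5850 = 297.609 ms
Then RT(7) = 297.609 + 101.196 × log₂ 7 = 297.609 + 101.196 × 2.8074 ≈ 581.701 ms.

581.7 ms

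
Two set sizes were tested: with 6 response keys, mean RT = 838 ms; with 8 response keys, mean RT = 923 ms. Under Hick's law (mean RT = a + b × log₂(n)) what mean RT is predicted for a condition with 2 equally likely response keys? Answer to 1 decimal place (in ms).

513.4 ms

Fit slope and intercept:
  b = (923 − 838) / (log₂ 8 − log₂ 6) = 85 / (3 − 2.5850) = 204.801 ms/bit
  a = 838 − 204.801 × 2.5850 = 308.598 ms
Then RT(2) = 308.598 + 204.801 × log₂ 2 = 308.598 + 204.801 × 1 ≈ 513.398 ms.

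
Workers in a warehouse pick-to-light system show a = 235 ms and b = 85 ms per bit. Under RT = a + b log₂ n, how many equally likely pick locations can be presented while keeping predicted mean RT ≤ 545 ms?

12

Set 235 + 85·log₂ n ≤ 545 → log₂ n ≤ (545 − 235)/85 = 3.6471.
So n ≤ 2^3.6471 = 12.528; the largest integer n is 12.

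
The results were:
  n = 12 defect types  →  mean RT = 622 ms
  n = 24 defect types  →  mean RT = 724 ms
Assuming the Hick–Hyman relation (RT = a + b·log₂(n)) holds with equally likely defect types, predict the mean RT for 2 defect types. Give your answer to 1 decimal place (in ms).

358.3 ms

Fit slope and intercept:
  b = (724 − 622) / (log₂ 24 − log₂ 12) = 102 / (4.5850 − 3.5850) = 102.000 ms/bit
  a = 622 − 102.000 × 3.5850 = 256.334 ms
Then RT(2) = 256.334 + 102.000 × log₂ 2 = 256.334 + 102.000 × 1 ≈ 358.334 ms.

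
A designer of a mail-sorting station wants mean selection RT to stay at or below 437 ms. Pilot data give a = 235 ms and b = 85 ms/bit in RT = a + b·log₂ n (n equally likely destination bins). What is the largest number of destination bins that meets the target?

85·log₂ n ≤ 437 − 235 = 202, giving log₂ n ≤ 2.3765 and n ≤ 5.193. The largest whole number is 5.

5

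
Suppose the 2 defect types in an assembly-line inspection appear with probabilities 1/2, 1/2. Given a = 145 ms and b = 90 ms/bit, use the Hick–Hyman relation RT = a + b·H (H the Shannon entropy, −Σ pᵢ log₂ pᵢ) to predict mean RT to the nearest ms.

Each term −pᵢ log₂ pᵢ: 0.5·1 + 0.5·1; summed, H = 1.000 bits.
Mean RT = a + bH = 145 + 90·1.000 = 235.00 ms.

235 ms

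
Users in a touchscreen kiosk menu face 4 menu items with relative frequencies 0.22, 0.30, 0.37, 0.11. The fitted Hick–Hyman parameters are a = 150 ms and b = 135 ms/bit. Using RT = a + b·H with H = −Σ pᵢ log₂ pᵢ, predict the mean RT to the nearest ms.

404 ms

H = 0.22·log₂(1/0.22) + 0.30·log₂(1/0.30) + 0.37·log₂(1/0.37) + 0.11·log₂(1/0.11) = 1.8827 bits.
RT = 150 + 135 × 1.8827 = 404.16 ms.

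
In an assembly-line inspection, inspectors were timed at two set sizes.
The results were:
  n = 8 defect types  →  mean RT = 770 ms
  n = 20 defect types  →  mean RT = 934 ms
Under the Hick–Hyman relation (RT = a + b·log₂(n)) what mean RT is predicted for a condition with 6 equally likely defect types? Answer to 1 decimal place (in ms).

718.5 ms

RT is linear in log₂ n, so two points fix the line:
  b = (934 − 770) / (log₂ 20 − log₂ 8) = 164 / (4.3219 − 3) = 124.061 ms/bit
  a = 770 − 124.061 × 3 = 397.816 ms
Then RT(6) = 397.816 + 124.061 × log₂ 6 = 397.816 + 124.061 × 2.5850 ≈ 718.510 ms.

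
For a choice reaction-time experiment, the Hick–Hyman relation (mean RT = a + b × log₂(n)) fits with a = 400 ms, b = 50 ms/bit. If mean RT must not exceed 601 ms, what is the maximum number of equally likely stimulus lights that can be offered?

Information budget: (601 − 400)/50 = 4.0200 bits, so n ≤ 2^4.0200 = 16.223 → at most 16.

16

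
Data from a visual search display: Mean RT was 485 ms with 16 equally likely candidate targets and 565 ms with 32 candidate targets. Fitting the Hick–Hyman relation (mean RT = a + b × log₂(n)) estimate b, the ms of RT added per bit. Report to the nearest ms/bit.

80 ms/bit

Slope: b = (565 − 485) / (log₂ 32 − log₂ 16) = 80/1.0000 = 80 ms/bit.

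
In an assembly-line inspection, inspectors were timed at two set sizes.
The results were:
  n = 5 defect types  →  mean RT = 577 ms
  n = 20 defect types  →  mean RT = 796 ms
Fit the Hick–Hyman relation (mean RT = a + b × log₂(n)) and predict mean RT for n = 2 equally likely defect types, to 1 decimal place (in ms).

Solve the two-equation system in a and b:
  b = (796 − 577) / (log₂ 20 − log₂ 5) = 219 / (4.3219 − 2.3219) = 109.500 ms/bit
  a = 577 − 109.500 × 2.3219 = 322.749 ms
Then RT(2) = 322.749 + 109.500 × log₂ 2 = 322.749 + 109.500 × 1 ≈ 432.249 ms.

432.2 ms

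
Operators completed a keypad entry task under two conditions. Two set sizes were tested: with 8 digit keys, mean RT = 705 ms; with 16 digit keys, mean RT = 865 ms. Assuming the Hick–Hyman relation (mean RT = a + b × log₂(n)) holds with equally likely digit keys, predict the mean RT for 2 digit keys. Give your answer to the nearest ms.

385 ms

With log₂ n on the abscissa the relation is linear; from the two conditions:
  b = (865 − 705) / (log₂ 16 − log₂ 8) = 160 / (4 − 3) = 160 ms/bit
  a = 705 − 160 × 3 = 225 ms
Then RT(2) = 225 + 160 × log₂ 2 = 225 + 160 × 1 ≈ 385.000 ms.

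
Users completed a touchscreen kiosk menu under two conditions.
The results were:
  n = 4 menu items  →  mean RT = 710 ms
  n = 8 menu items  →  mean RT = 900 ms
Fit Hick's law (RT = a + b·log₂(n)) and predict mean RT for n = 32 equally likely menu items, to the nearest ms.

Solve the two-equation system in a and b:
  b = (900 − 710) / (log₂ 8 − log₂ 4) = 190 / (3 − 2) = 190 ms/bit
  a = 710 − 190 × 2 = 330 ms
Then RT(32) = 330 + 190 × log₂ 32 = 330 + 190 × 5 ≈ 1280.000 ms.

1280 ms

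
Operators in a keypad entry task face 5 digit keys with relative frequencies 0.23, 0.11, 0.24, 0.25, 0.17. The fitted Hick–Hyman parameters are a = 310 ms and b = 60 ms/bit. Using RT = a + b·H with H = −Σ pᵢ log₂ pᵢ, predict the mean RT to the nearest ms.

446 ms

Entropy contributions −pᵢ log₂ pᵢ: 0.4877, 0.3503, 0.4941, 0.5000, 0.4346; sum H = 2.2667 bits.
RT = a + bH = 310 + 60·2.2667 = 446.00 ms.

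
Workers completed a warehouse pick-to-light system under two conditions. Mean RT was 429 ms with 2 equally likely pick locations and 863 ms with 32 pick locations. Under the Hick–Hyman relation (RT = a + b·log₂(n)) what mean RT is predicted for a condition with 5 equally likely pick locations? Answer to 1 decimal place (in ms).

RT is linear in log₂ n, so two points fix the line:
  b = (863 − 429) / (log₂ 32 − log₂ 2) = 434 / (5 − 1) = 108.500 ms/bit
  a = 429 − 108.500 × 1 = 320.500 ms
Then RT(5) = 320.500 + 108.500 × log₂ 5 = 320.500 + 108.500 × 2.3219 ≈ 572.429 ms.

572.4 ms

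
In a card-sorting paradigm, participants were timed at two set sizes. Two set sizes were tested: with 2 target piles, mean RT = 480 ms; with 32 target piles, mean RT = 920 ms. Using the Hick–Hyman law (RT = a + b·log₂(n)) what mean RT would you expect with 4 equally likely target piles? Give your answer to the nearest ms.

RT is linear in log₂ n, so two points fix the line:
  b = (920 − 480) / (log₂ 32 − log₂ 2) = 440 / (5 − 1) = 110 ms/bit
  a = 480 − 110 × 1 = 370 ms
Then RT(4) = 370 + 110 × log₂ 4 = 370 + 110 × 2 ≈ 590.000 ms.

590 ms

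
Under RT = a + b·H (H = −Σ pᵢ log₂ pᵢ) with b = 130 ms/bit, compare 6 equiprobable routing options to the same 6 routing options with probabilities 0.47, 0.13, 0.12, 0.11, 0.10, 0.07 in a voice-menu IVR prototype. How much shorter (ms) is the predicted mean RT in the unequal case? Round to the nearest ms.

The RT saving is b·ΔH. Equiprobable H₀ = log₂(6) = 2.5850 bits; with the given probabilities H = 2.2127 bits.
b·(H₀ − H) = 130 × (2.5850 − 2.2127) = 48.39 ms.

48 ms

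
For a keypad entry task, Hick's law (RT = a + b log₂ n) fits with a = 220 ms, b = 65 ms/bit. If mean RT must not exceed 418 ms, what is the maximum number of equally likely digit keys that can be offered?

8

Set 220 + 65·log₂ n ≤ 418 → log₂ n ≤ (418 − 220)/65 = 3.0462.
So n ≤ 2^3.0462 = 8.260; the largest integer n is 8.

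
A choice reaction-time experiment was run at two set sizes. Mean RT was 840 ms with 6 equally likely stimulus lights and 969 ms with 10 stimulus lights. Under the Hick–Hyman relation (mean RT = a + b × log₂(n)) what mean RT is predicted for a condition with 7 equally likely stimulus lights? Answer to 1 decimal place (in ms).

878.9 ms

RT is linear in log₂ n, so two points fix the line:
  b = (969 − 840) / (log₂ 10 − log₂ 6) = 129 / (3.3219 − 2.5850) = 175.042 ms/bit
  a = 840 − 175.042 × 2.5850 = 387.523 ms
Then RT(7) = 387.523 + 175.042 × log₂ 7 = 387.523 + 175.042 × 2.8074 ≈ 878.928 ms.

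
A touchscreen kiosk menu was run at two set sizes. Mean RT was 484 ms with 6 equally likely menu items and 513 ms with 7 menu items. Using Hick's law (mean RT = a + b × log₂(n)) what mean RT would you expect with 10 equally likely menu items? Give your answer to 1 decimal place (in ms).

With log₂ n on the abscissa the relation is linear; from the two conditions:
  b = (513 − 484) / (log₂ 7 − log₂ 6) = 29 / (2.8074 − 2.5850) = 130.400 ms/bit
  a = 484 − 130.400 × 2.5850 = 146.921 ms
Then RT(10) = 146.921 + 130.400 × log₂ 10 = 146.921 + 130.400 × 3.3219 ≈ 580.100 ms.

580.1 ms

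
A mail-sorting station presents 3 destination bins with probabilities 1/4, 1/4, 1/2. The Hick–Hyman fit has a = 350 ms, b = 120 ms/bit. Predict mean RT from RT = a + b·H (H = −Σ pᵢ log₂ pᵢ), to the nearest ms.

530 ms

H = −Σ pᵢ log₂ pᵢ = 0.25·2 + 0.25·2 + 0.5·1 = 1.500 bits.
RT = 350 + 120 × 1.500 = 530.00 ms.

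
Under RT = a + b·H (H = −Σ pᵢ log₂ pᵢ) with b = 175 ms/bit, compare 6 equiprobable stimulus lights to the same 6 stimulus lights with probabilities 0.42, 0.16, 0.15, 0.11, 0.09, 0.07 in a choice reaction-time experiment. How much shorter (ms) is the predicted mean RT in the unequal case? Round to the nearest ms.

51 ms

The RT saving is b·ΔH. Equiprobable H₀ = log₂(6) = 2.5850 bits; with the given probabilities H = 2.2907 bits.
b·(H₀ − H) = 175 × (2.5850 − 2.2907) = 51.50 ms.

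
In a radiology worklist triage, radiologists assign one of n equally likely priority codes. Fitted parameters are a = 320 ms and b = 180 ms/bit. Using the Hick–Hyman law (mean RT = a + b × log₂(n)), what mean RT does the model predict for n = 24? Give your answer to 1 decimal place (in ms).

log₂(24) = 4.5850 bits, so RT = 320 + 180 × 4.5850 ≈ 1145.293 ms.

1145.3 ms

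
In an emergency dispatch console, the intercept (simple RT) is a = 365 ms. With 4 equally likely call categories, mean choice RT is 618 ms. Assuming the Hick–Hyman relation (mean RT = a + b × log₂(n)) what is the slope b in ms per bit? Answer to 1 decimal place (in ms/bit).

126.5 ms/bit

log₂(4) = 2 bits.
b = (RT − a)/log₂ n = (618 − 365) / 2 = 126.500 ms/bit.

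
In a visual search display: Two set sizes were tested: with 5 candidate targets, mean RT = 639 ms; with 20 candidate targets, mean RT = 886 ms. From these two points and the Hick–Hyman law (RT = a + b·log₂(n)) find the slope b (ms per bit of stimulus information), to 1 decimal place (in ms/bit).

b = (RT₂ − RT₁)/(log₂ n₂ − log₂ n₁) = (886 − 639)/(4.3219 − 2.3219) = 123.500 ms/bit.

123.5 ms/bit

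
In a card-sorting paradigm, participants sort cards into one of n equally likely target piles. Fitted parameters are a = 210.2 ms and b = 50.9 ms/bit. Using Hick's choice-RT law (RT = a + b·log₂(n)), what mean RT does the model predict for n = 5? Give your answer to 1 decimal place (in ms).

log₂(5) = 2.3219 bits, so RT = 210.2 + 50.9 × 2.3219 ≈ 328.386 ms.

328.4 ms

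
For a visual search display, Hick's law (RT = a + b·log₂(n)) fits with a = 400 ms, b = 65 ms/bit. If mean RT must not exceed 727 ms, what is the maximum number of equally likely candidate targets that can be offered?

32

Set 400 + 65·log₂ n ≤ 727 → log₂ n ≤ (727 − 400)/65 = 5.0308.
So n ≤ 2^5.0308 = 32.690; the largest integer n is 32.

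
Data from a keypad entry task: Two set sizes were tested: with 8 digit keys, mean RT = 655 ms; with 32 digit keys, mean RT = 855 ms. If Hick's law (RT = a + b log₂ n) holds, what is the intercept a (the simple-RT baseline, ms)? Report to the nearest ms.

355 ms

b = (RT₂ − RT₁)/(log₂ n₂ − log₂ n₁) = (855 − 655)/(5 − 3) = 100 ms/bit.
Intercept: a = 655 − 100·log₂(8) = 355.000 ms.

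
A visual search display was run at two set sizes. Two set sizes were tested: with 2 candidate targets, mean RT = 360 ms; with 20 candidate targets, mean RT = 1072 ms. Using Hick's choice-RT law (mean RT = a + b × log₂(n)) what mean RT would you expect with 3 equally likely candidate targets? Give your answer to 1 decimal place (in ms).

Fit slope and intercept:
  b = (1072 − 360) / (log₂ 20 − log₂ 2) = 712 / (4.3219 − 1) = 214.333 ms/bit
  a = 360 − 214.333 × 1 = 145.667 ms
Then RT(3) = 145.667 + 214.333 × log₂ 3 = 145.667 + 214.333 × 1.5850 ≈ 485.377 ms.

485.4 ms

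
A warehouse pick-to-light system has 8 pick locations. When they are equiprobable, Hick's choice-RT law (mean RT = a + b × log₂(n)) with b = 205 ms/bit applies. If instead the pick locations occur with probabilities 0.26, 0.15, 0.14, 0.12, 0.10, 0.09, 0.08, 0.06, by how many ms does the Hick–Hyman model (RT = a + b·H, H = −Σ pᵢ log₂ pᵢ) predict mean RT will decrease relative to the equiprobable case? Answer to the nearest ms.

Equiprobable entropy H₀ = log₂ 8 = 3.0000 bits.
Skewed entropy H = −Σ pᵢ log₂ pᵢ = 2.8599 bits.
ΔRT = b·(H₀ − H) = 205 × 0.1401 = 28.72 ms.

29 ms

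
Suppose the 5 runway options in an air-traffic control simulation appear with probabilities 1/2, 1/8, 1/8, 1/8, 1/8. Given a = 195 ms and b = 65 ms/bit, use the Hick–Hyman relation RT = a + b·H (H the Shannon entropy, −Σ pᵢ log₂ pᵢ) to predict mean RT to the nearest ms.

Each term −pᵢ log₂ pᵢ: 0.5·1 + 0.125·3 + 0.125·3 + 0.125·3 + 0.125·3; summed, H = 2.000 bits.
Mean RT = a + bH = 195 + 65·2.000 = 325.00 ms.

325 ms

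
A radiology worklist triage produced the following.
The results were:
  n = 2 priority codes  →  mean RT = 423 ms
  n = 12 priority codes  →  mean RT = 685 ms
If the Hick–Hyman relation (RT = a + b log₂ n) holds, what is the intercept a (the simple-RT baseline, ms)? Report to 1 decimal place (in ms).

Slope: b = (685 − 423) / (log₂ 12 − log₂ 2) = 262/2.5850 = 101.355 ms/bit.
Intercept: a = 423 − 101.355·log₂(2) = 321.645 ms.

321.6 ms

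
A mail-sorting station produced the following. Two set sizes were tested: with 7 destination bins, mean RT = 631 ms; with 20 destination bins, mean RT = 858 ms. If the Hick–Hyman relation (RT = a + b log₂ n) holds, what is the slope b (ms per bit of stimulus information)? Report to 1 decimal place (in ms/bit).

The slope on a log₂ axis is (858 − 631) / (4.3219 − 2.8074) = 149.877 ms/bit.

149.9 ms/bit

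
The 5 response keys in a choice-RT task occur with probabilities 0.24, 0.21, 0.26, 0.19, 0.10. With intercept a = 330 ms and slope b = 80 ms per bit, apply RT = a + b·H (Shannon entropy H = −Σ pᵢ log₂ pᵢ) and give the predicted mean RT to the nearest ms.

511 ms

H = 0.24·log₂(1/0.24) + 0.21·log₂(1/0.21) + 0.26·log₂(1/0.26) + 0.19·log₂(1/0.19) + 0.10·log₂(1/0.10) = 2.2597 bits.
RT = 330 + 80 × 2.2597 = 510.77 ms.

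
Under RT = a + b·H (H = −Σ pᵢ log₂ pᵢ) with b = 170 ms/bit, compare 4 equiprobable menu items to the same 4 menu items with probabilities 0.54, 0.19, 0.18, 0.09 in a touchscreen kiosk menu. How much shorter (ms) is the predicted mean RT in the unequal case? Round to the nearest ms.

Equiprobable entropy H₀ = log₂ 4 = 2.0000 bits.
Skewed entropy H = −Σ pᵢ log₂ pᵢ = 1.6932 bits.
ΔRT = b·(H₀ − H) = 170 × 0.3068 = 52.15 ms.

52 ms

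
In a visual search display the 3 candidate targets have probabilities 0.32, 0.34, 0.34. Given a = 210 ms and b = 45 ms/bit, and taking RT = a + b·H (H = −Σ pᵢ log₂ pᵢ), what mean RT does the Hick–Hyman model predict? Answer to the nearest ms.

H = 0.32·log₂(1/0.32) + 0.34·log₂(1/0.34) + 0.34·log₂(1/0.34) = 1.5844 bits.
RT = 210 + 45 × 1.5844 = 281.30 ms.

281 ms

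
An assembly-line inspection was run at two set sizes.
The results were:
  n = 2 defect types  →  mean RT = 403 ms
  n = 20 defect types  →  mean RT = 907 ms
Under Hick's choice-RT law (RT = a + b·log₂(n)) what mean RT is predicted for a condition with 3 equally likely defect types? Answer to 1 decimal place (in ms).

Solve the two-equation system in a and b:
  b = (907 − 403) / (log₂ 20 − log₂ 2) = 504 / (4.3219 − 1) = 151.719 ms/bit
  a = 403 − 151.719 × 1 = 251.281 ms
Then RT(3) = 251.281 + 151.719 × log₂ 3 = 251.281 + 151.719 × 1.5850 ≈ 491.750 ms.

491.7 ms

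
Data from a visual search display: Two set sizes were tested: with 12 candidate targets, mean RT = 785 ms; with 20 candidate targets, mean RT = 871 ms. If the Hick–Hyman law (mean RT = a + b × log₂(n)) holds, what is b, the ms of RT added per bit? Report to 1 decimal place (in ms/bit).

116.7 ms/bit

Slope: b = (871 − 785) / (log₂ 20 − log₂ 12) = 86/0.7370 = 116.695 ms/bit.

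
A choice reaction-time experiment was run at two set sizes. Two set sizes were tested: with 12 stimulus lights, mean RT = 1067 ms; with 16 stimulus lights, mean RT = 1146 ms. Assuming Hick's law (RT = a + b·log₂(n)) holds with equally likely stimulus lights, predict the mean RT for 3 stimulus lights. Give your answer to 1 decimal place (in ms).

686.3 ms

RT is linear in log₂ n, so two points fix the line:
  b = (1146 − 1067) / (log₂ 16 − log₂ 12) = 79 / (4 − 3.5850) = 190.344 ms/bit
  a = 1067 − 190.344 × 3.5850 = 384.623 ms
Then RT(3) = 384.623 + 190.344 × log₂ 3 = 384.623 + 190.344 × 1.5850 ≈ 686.312 ms.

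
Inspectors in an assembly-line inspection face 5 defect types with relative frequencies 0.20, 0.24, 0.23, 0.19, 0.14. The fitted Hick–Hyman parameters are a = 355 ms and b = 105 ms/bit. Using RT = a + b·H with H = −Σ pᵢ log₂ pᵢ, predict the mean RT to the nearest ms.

Entropy contributions −pᵢ log₂ pᵢ: 0.4644, 0.4941, 0.4877, 0.4552, 0.3971; sum H = 2.2985 bits.
RT = a + bH = 355 + 105·2.2985 = 596.35 ms.

596 ms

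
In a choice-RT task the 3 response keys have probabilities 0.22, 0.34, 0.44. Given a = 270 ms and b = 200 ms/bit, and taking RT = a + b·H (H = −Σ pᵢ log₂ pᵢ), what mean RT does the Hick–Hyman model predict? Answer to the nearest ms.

Entropy contributions −pᵢ log₂ pᵢ: 0.4806, 0.5292, 0.5211; sum H = 1.5309 bits.
RT = a + bH = 270 + 200·1.5309 = 576.18 ms.

576 ms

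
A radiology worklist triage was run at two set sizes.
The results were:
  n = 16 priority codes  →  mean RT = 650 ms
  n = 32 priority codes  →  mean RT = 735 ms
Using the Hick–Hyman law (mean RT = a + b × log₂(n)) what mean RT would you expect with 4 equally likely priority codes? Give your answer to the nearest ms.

Fit slope and intercept:
  b = (735 − 650) / (log₂ 32 − log₂ 16) = 85 / (5 − 4) = 85 ms/bit
  a = 650 − 85 × 4 = 310 ms
Then RT(4) = 310 + 85 × log₂ 4 = 310 + 85 × 2 ≈ 480.000 ms.

480 ms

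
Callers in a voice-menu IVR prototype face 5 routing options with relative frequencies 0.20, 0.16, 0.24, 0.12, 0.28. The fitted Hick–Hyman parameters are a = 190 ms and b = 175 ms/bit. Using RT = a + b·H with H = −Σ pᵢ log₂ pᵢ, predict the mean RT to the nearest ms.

Entropy contributions −pᵢ log₂ pᵢ: 0.4644, 0.4230, 0.4941, 0.3671, 0.5142; sum H = 2.2628 bits.
RT = a + bH = 190 + 175·2.2628 = 585.99 ms.

586 ms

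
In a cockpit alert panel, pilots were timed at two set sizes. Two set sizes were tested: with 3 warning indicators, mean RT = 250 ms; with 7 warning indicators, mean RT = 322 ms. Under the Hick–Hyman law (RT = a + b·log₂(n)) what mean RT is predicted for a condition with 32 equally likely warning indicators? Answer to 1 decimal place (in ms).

RT is linear in log₂ n, so two points fix the line:
  b = (322 − 250) / (log₂ 7 − log₂ 3) = 72 / (2.8074 − 1.5850) = 58.901 ms/bit
  a = 250 − 58.901 × 1.5850 = 156.644 ms
Then RT(32) = 156.644 + 58.901 × log₂ 32 = 156.644 + 58.901 × 5 ≈ 451.149 ms.

451.1 ms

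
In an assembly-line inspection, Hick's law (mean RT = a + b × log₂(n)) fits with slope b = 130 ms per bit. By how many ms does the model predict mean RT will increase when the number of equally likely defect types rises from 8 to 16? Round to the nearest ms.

130 ms

ΔRT = (a + b log₂ n₂) − (a + b log₂ n₁) = b·(log₂ n₂ − log₂ n₁).
log₂(16) − log₂(8) = log₂(16/8) = log₂(2) = 1.
ΔRT = 130 × 1.0000 = 130.000 ms.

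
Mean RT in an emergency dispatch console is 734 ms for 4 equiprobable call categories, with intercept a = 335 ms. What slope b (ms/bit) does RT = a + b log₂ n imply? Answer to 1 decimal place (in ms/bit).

log₂(4) = 2 bits.
b = (RT − a)/log₂ n = (734 − 335) / 2 = 199.500 ms/bit.

199.5 ms/bit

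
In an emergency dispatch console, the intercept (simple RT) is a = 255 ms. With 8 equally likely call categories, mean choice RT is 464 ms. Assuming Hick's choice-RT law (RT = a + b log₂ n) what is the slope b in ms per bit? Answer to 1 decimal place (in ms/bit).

b = (464 − 255) / log₂(8) = 209 / 3 = 69.667 ms/bit.

69.7 ms/bit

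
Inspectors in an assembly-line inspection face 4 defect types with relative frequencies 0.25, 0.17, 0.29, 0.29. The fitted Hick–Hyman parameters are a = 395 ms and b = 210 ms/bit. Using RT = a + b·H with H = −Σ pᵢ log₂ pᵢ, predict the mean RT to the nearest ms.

H = 0.25·log₂(1/0.25) + 0.17·log₂(1/0.17) + 0.29·log₂(1/0.29) + 0.29·log₂(1/0.29) = 1.9704 bits.
RT = 395 + 210 × 1.9704 = 808.78 ms.

809 ms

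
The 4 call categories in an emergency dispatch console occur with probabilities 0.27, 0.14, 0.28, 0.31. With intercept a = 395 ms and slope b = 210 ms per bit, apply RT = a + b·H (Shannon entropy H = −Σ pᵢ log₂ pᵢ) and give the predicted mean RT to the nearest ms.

H = 0.27·log₂(1/0.27) + 0.14·log₂(1/0.14) + 0.28·log₂(1/0.28) + 0.31·log₂(1/0.31) = 1.9451 bits.
RT = 395 + 210 × 1.9451 = 803.48 ms.

803 ms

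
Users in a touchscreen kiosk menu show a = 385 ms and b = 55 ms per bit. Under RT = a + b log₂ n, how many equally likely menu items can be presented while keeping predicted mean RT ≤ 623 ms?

Information budget: (623 − 385)/55 = 4.3273 bits, so n ≤ 2^4.3273 = 20.074 → at most 20.

20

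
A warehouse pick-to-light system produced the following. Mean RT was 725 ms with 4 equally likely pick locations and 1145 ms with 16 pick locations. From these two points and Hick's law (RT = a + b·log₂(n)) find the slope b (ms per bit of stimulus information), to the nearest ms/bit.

Slope: b = (1145 − 725) / (log₂ 16 − log₂ 4) = 420/2.0000 = 210 ms/bit.

210 ms/bit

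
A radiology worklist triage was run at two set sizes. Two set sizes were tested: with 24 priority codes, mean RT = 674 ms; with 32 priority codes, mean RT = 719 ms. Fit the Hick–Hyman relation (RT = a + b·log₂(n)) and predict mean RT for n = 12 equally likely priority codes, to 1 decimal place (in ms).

565.6 ms

RT is linear in log₂ n, so two points fix the line:
  b = (719 − 674) / (log₂ 32 − log₂ 24) = 45 / (5 − 4.5850) = 108.424 ms/bit
  a = 674 − 108.424 × 4.5850 = 176.880 ms
Then RT(12) = 176.880 + 108.424 × log₂ 12 = 176.880 + 108.424 × 3.5850 ≈ 565.576 ms.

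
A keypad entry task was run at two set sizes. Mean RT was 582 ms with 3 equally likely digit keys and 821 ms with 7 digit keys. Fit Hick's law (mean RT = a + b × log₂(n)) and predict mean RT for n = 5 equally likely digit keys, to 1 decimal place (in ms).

RT is linear in log₂ n, so two points fix the line:
  b = (821 − 582) / (log₂ 7 − log₂ 3) = 239 / (2.8074 − 1.5850) = 195.518 ms/bit
  a = 582 − 195.518 × 1.5850 = 272.111 ms
Then RT(5) = 272.111 + 195.518 × log₂ 5 = 272.111 + 195.518 × 2.3219 ≈ 726.090 ms.

726.1 ms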